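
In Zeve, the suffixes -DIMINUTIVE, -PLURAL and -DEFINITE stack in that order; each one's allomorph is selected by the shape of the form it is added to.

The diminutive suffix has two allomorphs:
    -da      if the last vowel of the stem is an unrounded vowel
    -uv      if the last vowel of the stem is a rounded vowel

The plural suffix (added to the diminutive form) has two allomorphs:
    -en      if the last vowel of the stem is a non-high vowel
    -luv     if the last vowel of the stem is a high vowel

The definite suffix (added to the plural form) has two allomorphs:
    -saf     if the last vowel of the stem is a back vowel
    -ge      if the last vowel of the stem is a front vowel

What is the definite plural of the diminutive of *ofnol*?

*ofnol* — last vowel /o/ (a rounded vowel) → -uv → *ofnoluv*.
The diminutive form *ofnoluv* — last vowel /u/ (a high vowel) → -luv → *ofnoluvluv*.
The plural form *ofnoluvluv*: last vowel = /u/, a back vowel → -saf → *ofnoluvluvsaf*.

ofnoluvluvsaf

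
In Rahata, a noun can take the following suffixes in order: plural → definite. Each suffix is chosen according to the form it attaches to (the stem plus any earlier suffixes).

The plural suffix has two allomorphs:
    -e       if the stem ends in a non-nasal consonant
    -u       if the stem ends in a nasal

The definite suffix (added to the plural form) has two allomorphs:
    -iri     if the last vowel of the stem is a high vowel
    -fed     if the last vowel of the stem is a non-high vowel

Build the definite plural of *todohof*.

todohofefed

The final consonant of *todohof* is /f/, which is non-nasal, so the plural suffix is -e, giving *todohofe*.
The last vowel of the plural form *todohofe* is /e/, which is a non-high vowel, so the definite suffix is -fed, giving *todohofefed*.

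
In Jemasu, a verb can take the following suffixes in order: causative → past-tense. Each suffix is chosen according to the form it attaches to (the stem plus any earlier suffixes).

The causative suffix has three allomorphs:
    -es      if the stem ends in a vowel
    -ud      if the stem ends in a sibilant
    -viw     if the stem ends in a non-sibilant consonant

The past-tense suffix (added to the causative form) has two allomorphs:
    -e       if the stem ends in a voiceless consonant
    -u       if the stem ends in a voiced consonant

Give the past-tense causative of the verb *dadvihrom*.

*dadvihrom*: final sound = /m/, a non-sibilant consonant → -viw → *dadvihromviw*.
Since the final consonant of the causative form *dadvihromviw* is /w/ (voiced), it takes -u, giving *dadvihromviwu*.

dadvihromviwu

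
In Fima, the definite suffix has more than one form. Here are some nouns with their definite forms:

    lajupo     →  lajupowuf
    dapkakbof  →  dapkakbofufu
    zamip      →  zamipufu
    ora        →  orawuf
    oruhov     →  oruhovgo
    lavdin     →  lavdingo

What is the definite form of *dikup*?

dikupufu

The alternation tracks the final sound of the stem — -ufu when the stem ends in a voiceless consonant (*dapkakbof*, *zamip*); -go when the stem ends in a voiced consonant (*oruhov*, *lavdin*); -wuf when the stem ends in a vowel (*lajupo*, *ora*).
*dikup*: final sound = /p/, a voiceless consonant → -ufu → *dikupufu*.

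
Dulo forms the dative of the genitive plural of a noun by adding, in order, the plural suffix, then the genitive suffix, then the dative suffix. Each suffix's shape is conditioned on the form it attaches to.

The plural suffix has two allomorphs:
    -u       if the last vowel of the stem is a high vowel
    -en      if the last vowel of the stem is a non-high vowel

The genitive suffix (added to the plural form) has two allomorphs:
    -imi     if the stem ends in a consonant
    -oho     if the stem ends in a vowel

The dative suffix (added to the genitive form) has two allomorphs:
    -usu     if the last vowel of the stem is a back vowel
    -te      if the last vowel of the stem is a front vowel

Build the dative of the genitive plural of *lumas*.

lumasenimite

*lumas* — last vowel /a/ (a non-high vowel) → -en → *lumasen*.
The final sound of the plural form *lumasen* is /n/, which is a consonant, so the genitive suffix is -imi, giving *lumasenimi*.
The genitive form *lumasenimi*: last vowel = /i/, a front vowel → -te → *lumasenimite*.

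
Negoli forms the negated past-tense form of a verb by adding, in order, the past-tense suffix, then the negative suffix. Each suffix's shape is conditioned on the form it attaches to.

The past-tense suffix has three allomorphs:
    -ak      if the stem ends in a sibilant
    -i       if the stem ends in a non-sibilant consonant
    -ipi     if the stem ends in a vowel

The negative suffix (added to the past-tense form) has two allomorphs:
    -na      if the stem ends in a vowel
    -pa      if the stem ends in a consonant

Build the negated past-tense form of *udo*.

*udo*: final sound = /o/, a vowel → -ipi → *udoipi*.
The past-tense form *udoipi*: final sound = /i/, a vowel → -na → *udoipina*.

udoipina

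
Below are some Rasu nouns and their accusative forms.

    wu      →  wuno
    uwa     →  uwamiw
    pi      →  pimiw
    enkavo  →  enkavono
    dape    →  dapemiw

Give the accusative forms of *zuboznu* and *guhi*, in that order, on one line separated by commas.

zuboznuno, guhimiw

The suffix is conditioned by the last vowel: -no when the last vowel of the stem is a rounded vowel (*wu*, *enkavo*); -miw when the last vowel of the stem is an unrounded vowel (*uwa*, *pi*, *dape*).
Since the last vowel of *zuboznu* is /u/ (a rounded vowel), it takes -no, giving *zuboznuno*.
*guhi*: last vowel = /i/, an unrounded vowel → -miw → *guhimiw*.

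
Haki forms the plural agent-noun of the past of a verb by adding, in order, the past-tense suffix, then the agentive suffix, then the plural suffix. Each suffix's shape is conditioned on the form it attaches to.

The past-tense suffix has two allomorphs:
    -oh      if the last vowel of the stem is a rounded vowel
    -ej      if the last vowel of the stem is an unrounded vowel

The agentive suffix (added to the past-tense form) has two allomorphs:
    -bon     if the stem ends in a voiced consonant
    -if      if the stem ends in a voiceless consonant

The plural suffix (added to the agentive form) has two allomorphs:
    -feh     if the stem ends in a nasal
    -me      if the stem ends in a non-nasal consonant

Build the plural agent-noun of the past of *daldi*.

The last vowel of *daldi* is /i/, which is an unrounded vowel, so the past-tense suffix is -ej, giving *daldiej*.
The past-tense form *daldiej*: final consonant = /j/, voiced → -bon → *daldiejbon*.
Since the final consonant of the agentive form *daldiejbon* is /n/ (a nasal), it takes -feh, giving *daldiejbonfeh*.

daldiejbonfeh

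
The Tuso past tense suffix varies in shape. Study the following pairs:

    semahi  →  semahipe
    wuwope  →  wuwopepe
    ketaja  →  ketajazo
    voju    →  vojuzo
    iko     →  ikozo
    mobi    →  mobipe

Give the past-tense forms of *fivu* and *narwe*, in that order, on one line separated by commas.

The alternation tracks the last vowel of the stem — -pe when the last vowel of the stem is a front vowel (*semahi*, *wuwope*, *mobi*); -zo when the last vowel of the stem is a back vowel (*ketaja*, *voju*, *iko*).
Since the last vowel of *fivu* is /u/ (a back vowel), it takes -zo, giving *fivuzo*.
*narwe*: last vowel = /e/, a front vowel → -pe → *narwepe*.

fivuzo, narwepe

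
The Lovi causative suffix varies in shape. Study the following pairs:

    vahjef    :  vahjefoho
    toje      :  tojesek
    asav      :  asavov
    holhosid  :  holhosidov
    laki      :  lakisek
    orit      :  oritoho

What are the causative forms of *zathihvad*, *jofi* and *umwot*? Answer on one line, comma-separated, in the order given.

zathihvadov, jofisek, umwotoho

The pattern is voicing of the final sound: -oho when the stem ends in a voiceless consonant (*vahjef*, *orit*); -ov when the stem ends in a voiced consonant (*asav*, *holhosid*); -sek when the stem ends in a vowel (*toje*, *laki*).
*zathihvad* — final sound /d/ (a voiced consonant) → -ov → *zathihvadov*.
The final sound of *jofi* is /i/, which is a vowel, so the suffix is -sek, giving *jofisek*.
*umwot* — final sound /t/ (a voiceless consonant) → -oho → *umwotoho*.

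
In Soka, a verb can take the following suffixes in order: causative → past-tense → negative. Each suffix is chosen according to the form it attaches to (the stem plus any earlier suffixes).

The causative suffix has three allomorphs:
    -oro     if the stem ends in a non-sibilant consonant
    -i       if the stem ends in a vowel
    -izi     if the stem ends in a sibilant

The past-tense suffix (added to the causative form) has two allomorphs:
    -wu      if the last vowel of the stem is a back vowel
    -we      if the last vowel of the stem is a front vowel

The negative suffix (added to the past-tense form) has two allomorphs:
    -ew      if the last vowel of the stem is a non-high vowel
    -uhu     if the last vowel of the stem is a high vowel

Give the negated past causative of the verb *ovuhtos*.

*ovuhtos*: final sound = /s/, a sibilant → -izi → *ovuhtosizi*.
The causative form *ovuhtosizi* — last vowel /i/ (a front vowel) → -we → *ovuhtosiziwe*.
The last vowel of the past-tense form *ovuhtosiziwe* is /e/, which is a non-high vowel, so the negative suffix is -ew, giving *ovuhtosiziweew*.

ovuhtosiziweew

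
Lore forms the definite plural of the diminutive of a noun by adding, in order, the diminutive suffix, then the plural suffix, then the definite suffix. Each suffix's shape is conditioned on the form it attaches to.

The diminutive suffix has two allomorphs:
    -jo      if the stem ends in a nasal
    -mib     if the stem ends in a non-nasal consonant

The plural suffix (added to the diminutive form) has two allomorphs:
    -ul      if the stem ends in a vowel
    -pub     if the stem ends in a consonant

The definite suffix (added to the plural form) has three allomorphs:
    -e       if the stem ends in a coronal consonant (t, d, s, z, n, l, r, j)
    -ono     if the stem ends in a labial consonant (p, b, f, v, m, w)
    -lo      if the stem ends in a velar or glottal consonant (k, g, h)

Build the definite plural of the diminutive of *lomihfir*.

lomihfirmibpubono

Since the final consonant of *lomihfir* is /r/ (non-nasal), it takes -mib, giving *lomihfirmib*.
The diminutive form *lomihfirmib*: final sound = /b/, a consonant → -pub → *lomihfirmibpub*.
The plural form *lomihfirmibpub*: final consonant = /b/, labial → -ono → *lomihfirmibpubono*.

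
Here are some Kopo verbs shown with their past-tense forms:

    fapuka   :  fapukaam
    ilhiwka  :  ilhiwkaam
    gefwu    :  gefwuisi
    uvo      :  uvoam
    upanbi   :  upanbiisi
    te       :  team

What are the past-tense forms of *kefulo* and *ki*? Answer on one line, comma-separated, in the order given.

kefuloam, kiisi

The alternation tracks the last vowel of the stem — -isi when the last vowel of the stem is a high vowel (*gefwu*, *upanbi*); -am when the last vowel of the stem is a non-high vowel (*fapuka*, *ilhiwka*, *uvo*, *te*).
*kefulo* — last vowel /o/ (a non-high vowel) → -am → *kefuloam*.
*ki* — last vowel /i/ (a high vowel) → -isi → *kiisi*.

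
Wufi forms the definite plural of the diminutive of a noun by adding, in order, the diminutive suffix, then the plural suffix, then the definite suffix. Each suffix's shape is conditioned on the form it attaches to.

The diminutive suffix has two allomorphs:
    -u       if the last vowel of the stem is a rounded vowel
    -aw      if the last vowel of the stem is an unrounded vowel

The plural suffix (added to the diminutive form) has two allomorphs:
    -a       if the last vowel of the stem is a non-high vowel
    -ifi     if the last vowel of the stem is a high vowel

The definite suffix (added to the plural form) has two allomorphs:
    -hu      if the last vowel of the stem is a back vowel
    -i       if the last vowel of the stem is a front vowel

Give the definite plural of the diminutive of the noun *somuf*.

*somuf*: last vowel = /u/, a rounded vowel → -u → *somufu*.
The diminutive form *somufu* — last vowel /u/ (a high vowel) → -ifi → *somufuifi*.
Since the last vowel of the plural form *somufuifi* is /i/ (a front vowel), it takes -i, giving *somufuifii*.

somufuifii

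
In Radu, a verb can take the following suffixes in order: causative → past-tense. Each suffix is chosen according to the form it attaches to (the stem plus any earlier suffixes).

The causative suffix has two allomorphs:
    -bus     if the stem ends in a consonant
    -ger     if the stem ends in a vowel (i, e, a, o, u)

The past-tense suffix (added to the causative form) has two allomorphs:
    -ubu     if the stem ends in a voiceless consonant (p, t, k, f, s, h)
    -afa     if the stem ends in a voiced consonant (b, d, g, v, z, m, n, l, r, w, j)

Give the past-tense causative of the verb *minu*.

Since the final sound of *minu* is /u/ (a vowel), it takes -ger, giving *minuger*.
Since the final consonant of the causative form *minuger* is /r/ (voiced), it takes -afa, giving *minugerafa*.

minugerafa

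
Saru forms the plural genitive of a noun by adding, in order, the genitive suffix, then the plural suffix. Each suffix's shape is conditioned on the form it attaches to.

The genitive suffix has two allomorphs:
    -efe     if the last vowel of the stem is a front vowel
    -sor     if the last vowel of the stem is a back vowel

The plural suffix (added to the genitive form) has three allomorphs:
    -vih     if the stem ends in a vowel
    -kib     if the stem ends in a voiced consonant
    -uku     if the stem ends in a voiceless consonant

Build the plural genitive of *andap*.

*andap*: last vowel = /a/, a back vowel → -sor → *andapsor*.
Since the final sound of the genitive form *andapsor* is /r/ (a voiced consonant), it takes -kib, giving *andapsorkib*.

andapsorkib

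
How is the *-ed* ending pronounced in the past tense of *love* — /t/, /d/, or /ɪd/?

The stem *love* ends in a voiced sound other than /d/.
The -ed suffix is realized as /ɪd/ after /t, d/; as /t/ after other voiceless consonants; and as /d/ after other voiced sounds.
So -ed on *love* is pronounced /d/.

/d/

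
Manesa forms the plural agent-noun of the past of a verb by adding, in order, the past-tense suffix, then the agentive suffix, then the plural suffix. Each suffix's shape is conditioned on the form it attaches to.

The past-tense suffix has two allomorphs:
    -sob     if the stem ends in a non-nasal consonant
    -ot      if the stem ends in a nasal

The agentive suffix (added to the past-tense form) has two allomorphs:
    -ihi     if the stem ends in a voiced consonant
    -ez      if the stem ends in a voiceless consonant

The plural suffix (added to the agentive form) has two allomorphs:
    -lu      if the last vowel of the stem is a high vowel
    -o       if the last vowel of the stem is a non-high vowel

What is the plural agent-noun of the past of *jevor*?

The final consonant of *jevor* is /r/, which is non-nasal, so the past-tense suffix is -sob, giving *jevorsob*.
Since the final consonant of the past-tense form *jevorsob* is /b/ (voiced), it takes -ihi, giving *jevorsobihi*.
The agentive form *jevorsobihi* — last vowel /i/ (a high vowel) → -lu → *jevorsobihilu*.

jevorsobihilu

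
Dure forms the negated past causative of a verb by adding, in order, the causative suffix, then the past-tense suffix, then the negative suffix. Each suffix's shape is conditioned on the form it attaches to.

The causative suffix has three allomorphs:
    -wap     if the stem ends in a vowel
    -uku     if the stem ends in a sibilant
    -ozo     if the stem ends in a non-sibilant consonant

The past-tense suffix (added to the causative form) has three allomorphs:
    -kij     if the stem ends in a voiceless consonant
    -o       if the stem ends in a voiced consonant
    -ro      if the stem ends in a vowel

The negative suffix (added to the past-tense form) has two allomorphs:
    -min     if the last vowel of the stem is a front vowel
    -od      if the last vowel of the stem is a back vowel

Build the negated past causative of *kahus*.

*kahus*: final sound = /s/, a sibilant → -uku → *kahusuku*.
The final sound of the causative form *kahusuku* is /u/, which is a vowel, so the past-tense suffix is -ro, giving *kahusukuro*.
The past-tense form *kahusukuro*: last vowel = /o/, a back vowel → -od → *kahusukurood*.

kahusukurood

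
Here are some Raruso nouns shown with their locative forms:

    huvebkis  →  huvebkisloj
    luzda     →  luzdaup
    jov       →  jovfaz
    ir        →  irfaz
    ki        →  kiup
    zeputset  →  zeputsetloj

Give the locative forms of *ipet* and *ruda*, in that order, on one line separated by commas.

ipetloj, rudaup

The suffix is conditioned by the final sound: -loj when the stem ends in a voiceless consonant (*huvebkis*, *zeputset*); -faz when the stem ends in a voiced consonant (*jov*, *ir*); -up when the stem ends in a vowel (*luzda*, *ki*).
*ipet*: final sound = /t/, a voiceless consonant → -loj → *ipetloj*.
*ruda*: final sound = /a/, a vowel → -up → *rudaup*.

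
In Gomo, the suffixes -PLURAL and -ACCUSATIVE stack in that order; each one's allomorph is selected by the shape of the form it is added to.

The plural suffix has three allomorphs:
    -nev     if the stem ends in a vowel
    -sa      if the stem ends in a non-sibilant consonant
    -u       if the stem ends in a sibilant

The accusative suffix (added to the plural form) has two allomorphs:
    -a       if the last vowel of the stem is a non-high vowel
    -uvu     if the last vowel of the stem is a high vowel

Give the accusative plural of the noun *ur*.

Since the final sound of *ur* is /r/ (a non-sibilant consonant), it takes -sa, giving *ursa*.
The last vowel of the plural form *ursa* is /a/, which is a non-high vowel, so the accusative suffix is -a, giving *ursaa*.

ursaa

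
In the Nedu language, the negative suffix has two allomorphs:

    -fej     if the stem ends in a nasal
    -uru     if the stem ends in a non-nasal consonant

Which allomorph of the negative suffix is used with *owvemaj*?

-uru

The final consonant of *owvemaj* is /j/, which is non-nasal, so the suffix is -uru.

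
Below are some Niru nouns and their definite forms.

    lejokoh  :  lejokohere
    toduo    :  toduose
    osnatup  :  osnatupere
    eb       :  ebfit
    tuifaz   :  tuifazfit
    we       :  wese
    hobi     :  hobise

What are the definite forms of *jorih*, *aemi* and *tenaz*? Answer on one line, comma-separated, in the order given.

jorihere, aemise, tenazfit

The alternation tracks the final sound of the stem — -ere when the stem ends in a voiceless consonant (*lejokoh*, *osnatup*); -fit when the stem ends in a voiced consonant (*eb*, *tuifaz*); -se when the stem ends in a vowel (*toduo*, *we*, *hobi*).
Since the final sound of *jorih* is /h/ (a voiceless consonant), it takes -ere, giving *jorihere*.
The final sound of *aemi* is /i/, which is a vowel, so the suffix is -se, giving *aemise*.
*tenaz*: final sound = /z/, a voiced consonant → -fit → *tenazfit*.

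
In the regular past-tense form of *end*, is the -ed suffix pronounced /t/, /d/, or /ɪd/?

/ɪd/

The stem *end* ends in /t/ or /d/.
The -ed suffix is realized as /ɪd/ after /t, d/; as /t/ after other voiceless consonants; and as /d/ after other voiced sounds.
So -ed on *end* is pronounced /ɪd/.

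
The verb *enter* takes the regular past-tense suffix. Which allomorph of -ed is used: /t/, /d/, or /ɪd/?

The stem *enter* ends in a voiced sound other than /d/.
The -ed suffix is realized as /ɪd/ after /t, d/; as /t/ after other voiceless consonants; and as /d/ after other voiced sounds.
So -ed on *enter* is pronounced /d/.

/d/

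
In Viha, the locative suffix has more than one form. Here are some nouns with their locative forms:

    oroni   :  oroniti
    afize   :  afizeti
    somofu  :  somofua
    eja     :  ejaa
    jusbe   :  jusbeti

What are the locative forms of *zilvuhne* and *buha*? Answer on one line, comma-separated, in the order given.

zilvuhneti, buhaa

The pattern is front/back vowel harmony: -ti when the last vowel of the stem is a front vowel (*oroni*, *afize*, *jusbe*); -a when the last vowel of the stem is a back vowel (*somofu*, *eja*).
*zilvuhne*: last vowel = /e/, a front vowel → -ti → *zilvuhneti*.
Since the last vowel of *buha* is /a/ (a back vowel), it takes -a, giving *buhaa*.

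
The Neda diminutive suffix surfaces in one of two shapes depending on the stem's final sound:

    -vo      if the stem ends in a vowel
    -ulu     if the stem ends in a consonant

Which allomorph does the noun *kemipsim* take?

-ulu

Since the final sound of *kemipsim* is /m/ (a consonant), it takes -ulu.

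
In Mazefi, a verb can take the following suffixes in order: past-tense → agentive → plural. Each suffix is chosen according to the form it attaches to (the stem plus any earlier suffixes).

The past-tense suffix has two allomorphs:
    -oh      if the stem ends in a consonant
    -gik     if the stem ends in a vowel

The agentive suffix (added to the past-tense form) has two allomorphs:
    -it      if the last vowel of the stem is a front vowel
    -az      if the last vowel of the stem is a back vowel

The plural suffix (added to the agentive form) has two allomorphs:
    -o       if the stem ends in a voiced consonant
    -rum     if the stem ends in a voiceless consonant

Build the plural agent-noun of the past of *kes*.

The final sound of *kes* is /s/, which is a consonant, so the past-tense suffix is -oh, giving *kesoh*.
The last vowel of the past-tense form *kesoh* is /o/, which is a back vowel, so the agentive suffix is -az, giving *kesohaz*.
The final consonant of the agentive form *kesohaz* is /z/, which is voiced, so the plural suffix is -o, giving *kesohazo*.

kesohazo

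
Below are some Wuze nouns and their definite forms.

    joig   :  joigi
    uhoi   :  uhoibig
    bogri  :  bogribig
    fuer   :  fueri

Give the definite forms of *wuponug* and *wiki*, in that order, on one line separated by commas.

The pattern is consonant vs. vowel: -i when the stem ends in a consonant (*joig*, *fuer*); -big when the stem ends in a vowel (*uhoi*, *bogri*).
The final sound of *wuponug* is /g/, which is a consonant, so the suffix is -i, giving *wuponugi*.
The final sound of *wiki* is /i/, which is a vowel, so the suffix is -big, giving *wikibig*.

wuponugi, wikibig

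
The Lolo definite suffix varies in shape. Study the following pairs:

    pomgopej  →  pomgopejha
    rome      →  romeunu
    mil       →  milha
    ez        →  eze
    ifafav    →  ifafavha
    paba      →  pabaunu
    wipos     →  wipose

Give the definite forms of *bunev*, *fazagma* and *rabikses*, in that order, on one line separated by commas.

bunevha, fazagmaunu, rabiksese

The suffix is conditioned by the final sound: -e when the stem ends in a sibilant (*ez*, *wipos*); -ha when the stem ends in a non-sibilant consonant (*pomgopej*, *mil*, *ifafav*); -unu when the stem ends in a vowel (*rome*, *paba*).
Since the final sound of *bunev* is /v/ (a non-sibilant consonant), it takes -ha, giving *bunevha*.
*fazagma* — final sound /a/ (a vowel) → -unu → *fazagmaunu*.
*rabikses* — final sound /s/ (a sibilant) → -e → *rabiksese*.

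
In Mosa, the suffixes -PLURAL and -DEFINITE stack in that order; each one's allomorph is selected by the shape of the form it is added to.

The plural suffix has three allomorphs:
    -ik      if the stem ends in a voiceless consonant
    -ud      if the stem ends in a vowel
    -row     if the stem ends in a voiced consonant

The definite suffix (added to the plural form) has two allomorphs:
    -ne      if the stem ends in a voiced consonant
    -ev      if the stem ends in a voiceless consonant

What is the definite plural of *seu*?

*seu*: final sound = /u/, a vowel → -ud → *seuud*.
The final consonant of the plural form *seuud* is /d/, which is voiced, so the definite suffix is -ne, giving *seuudne*.

seuudne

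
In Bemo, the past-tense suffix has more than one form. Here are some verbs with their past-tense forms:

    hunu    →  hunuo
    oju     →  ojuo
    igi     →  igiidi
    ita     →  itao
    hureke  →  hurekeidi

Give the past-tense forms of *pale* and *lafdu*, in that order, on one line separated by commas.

The suffix is conditioned by the last vowel: -idi when the last vowel of the stem is a front vowel (*igi*, *hureke*); -o when the last vowel of the stem is a back vowel (*hunu*, *oju*, *ita*).
*pale*: last vowel = /e/, a front vowel → -idi → *paleidi*.
*lafdu* — last vowel /u/ (a back vowel) → -o → *lafduo*.

paleidi, lafduo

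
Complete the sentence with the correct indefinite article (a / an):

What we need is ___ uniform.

The indefinite article is chosen by the initial *sound* of the following word, not its spelling.
*uniform* begins with the sound /juː/ (u pronounced /juː/) — a consonant sound.
So the article is *a*: What we need is a uniform.

a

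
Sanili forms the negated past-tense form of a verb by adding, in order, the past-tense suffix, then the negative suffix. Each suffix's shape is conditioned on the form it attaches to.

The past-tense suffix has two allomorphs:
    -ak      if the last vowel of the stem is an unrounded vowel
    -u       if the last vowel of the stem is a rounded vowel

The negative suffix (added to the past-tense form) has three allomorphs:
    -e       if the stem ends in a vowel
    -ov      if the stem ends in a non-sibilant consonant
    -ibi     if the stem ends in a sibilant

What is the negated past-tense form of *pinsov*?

pinsovue

*pinsov*: last vowel = /o/, a rounded vowel → -u → *pinsovu*.
The final sound of the past-tense form *pinsovu* is /u/, which is a vowel, so the negative suffix is -e, giving *pinsovue*.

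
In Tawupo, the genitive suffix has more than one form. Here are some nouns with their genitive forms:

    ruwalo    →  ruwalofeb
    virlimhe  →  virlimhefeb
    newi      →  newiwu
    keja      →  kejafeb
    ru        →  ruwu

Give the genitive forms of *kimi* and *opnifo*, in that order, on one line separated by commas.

The pattern is height harmony: -wu when the last vowel of the stem is a high vowel (*newi*, *ru*); -feb when the last vowel of the stem is a non-high vowel (*ruwalo*, *virlimhe*, *keja*).
*kimi*: last vowel = /i/, a high vowel → -wu → *kimiwu*.
*opnifo* — last vowel /o/ (a non-high vowel) → -feb → *opnifofeb*.

kimiwu, opnifofeb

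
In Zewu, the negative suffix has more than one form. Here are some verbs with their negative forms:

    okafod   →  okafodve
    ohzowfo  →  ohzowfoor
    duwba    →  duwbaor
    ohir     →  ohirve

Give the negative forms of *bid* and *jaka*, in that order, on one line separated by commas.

Looking at the final sound of each stem: -ve when the stem ends in a consonant (*okafod*, *ohir*); -or when the stem ends in a vowel (*ohzowfo*, *duwba*).
The final sound of *bid* is /d/, which is a consonant, so the suffix is -ve, giving *bidve*.
*jaka* — final sound /a/ (a vowel) → -or → *jakaor*.

bidve, jakaor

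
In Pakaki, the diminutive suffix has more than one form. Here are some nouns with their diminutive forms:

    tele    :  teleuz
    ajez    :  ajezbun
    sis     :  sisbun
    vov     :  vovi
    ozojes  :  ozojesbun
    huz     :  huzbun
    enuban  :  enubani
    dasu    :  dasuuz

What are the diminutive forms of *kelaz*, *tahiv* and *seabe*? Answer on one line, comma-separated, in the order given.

kelazbun, tahivi, seabeuz

Looking at the final sound of each stem: -bun when the stem ends in a sibilant (*ajez*, *sis*, *ozojes*, *huz*); -i when the stem ends in a non-sibilant consonant (*vov*, *enuban*); -uz when the stem ends in a vowel (*tele*, *dasu*).
*kelaz*: final sound = /z/, a sibilant → -bun → *kelazbun*.
The final sound of *tahiv* is /v/, which is a non-sibilant consonant, so the suffix is -i, giving *tahivi*.
*seabe* — final sound /e/ (a vowel) → -uz → *seabeuz*.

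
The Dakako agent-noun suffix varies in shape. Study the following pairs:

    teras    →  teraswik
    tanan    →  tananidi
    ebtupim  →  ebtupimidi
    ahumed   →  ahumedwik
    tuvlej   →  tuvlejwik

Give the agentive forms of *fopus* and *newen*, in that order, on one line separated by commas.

Looking at the final consonant of each stem: -idi when the stem ends in a nasal (*tanan*, *ebtupim*); -wik when the stem ends in a non-nasal consonant (*teras*, *ahumed*, *tuvlej*).
*fopus*: final consonant = /s/, non-nasal → -wik → *fopuswik*.
*newen*: final consonant = /n/, a nasal → -idi → *newenidi*.

fopuswik, newenidi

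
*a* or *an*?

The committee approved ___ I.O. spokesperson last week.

The indefinite article is chosen by the initial *sound* of the following word, not its spelling.
The initialism *I.O.* is read letter by letter; the first letter, I, is pronounced /aɪ/, which begins with a vowel sound.
So the article is *an*: The committee approved an I.O. spokesperson last week.

an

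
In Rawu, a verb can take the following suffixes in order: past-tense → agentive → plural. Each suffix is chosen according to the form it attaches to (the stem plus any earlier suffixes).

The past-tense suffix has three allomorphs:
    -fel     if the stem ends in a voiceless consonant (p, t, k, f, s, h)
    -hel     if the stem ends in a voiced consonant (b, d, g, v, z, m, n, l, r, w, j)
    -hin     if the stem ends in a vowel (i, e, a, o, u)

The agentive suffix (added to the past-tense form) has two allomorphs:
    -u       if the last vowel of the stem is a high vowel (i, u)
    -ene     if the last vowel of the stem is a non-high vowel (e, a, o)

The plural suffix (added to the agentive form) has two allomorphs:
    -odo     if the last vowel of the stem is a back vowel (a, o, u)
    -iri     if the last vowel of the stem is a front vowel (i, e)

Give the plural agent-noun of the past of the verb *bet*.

betfeleneiri

*bet* — final sound /t/ (a voiceless consonant) → -fel → *betfel*.
The last vowel of the past-tense form *betfel* is /e/, which is a non-high vowel, so the agentive suffix is -ene, giving *betfelene*.
Since the last vowel of the agentive form *betfelene* is /e/ (a front vowel), it takes -iri, giving *betfeleneiri*.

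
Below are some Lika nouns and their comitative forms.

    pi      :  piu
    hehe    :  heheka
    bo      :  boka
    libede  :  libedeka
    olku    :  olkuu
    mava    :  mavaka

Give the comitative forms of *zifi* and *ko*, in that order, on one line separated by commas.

Looking at the last vowel of each stem: -u when the last vowel of the stem is a high vowel (*pi*, *olku*); -ka when the last vowel of the stem is a non-high vowel (*hehe*, *bo*, *libede*, *mava*).
*zifi*: last vowel = /i/, a high vowel → -u → *zifiu*.
The last vowel of *ko* is /o/, which is a non-high vowel, so the suffix is -ka, giving *koka*.

zifiu, koka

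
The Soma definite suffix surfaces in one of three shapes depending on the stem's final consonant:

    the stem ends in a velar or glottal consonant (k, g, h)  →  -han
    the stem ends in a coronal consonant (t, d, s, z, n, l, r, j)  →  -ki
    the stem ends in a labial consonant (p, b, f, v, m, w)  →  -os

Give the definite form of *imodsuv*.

imodsuvos

Since the final consonant of *imodsuv* is /v/ (labial), it takes -os, giving *imodsuvos*.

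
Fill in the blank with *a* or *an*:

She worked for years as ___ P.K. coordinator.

a

The indefinite article is chosen by the initial *sound* of the following word, not its spelling.
The initialism *P.K.* is read letter by letter; the first letter, P, is pronounced /piː/, which begins with a consonant sound.
So the article is *a*: She worked for years as a P.K. coordinator.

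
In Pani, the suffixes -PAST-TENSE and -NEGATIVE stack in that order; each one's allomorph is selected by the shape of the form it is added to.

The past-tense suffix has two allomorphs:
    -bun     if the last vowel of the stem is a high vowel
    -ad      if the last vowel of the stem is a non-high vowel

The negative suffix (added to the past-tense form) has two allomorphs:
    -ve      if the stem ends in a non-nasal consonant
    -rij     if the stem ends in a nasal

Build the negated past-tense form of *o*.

Since the last vowel of *o* is /o/ (a non-high vowel), it takes -ad, giving *oad*.
Since the final consonant of the past-tense form *oad* is /d/ (non-nasal), it takes -ve, giving *oadve*.

oadve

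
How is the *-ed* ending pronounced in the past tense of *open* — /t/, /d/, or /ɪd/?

/d/

The stem *open* ends in a voiced sound other than /d/.
The -ed suffix is realized as /ɪd/ after /t, d/; as /t/ after other voiceless consonants; and as /d/ after other voiced sounds.
So -ed on *open* is pronounced /d/.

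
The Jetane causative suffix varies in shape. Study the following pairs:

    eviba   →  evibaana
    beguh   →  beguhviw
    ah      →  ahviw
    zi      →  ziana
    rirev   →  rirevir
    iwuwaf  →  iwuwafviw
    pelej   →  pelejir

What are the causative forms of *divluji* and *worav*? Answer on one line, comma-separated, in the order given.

divlujiana, woravir

The alternation tracks the final sound of the stem — -viw when the stem ends in a voiceless consonant (*beguh*, *ah*, *iwuwaf*); -ir when the stem ends in a voiced consonant (*rirev*, *pelej*); -ana when the stem ends in a vowel (*eviba*, *zi*).
The final sound of *divluji* is /i/, which is a vowel, so the suffix is -ana, giving *divlujiana*.
*worav*: final sound = /v/, a voiced consonant → -ir → *woravir*.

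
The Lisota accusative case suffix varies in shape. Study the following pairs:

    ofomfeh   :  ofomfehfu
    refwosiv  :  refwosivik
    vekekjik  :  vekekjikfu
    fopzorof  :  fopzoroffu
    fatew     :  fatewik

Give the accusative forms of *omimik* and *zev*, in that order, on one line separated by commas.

The alternation tracks the final consonant of the stem — -fu when the stem ends in a voiceless consonant (*ofomfeh*, *vekekjik*, *fopzorof*); -ik when the stem ends in a voiced consonant (*refwosiv*, *fatew*).
The final consonant of *omimik* is /k/, which is voiceless, so the suffix is -fu, giving *omimikfu*.
*zev* — final consonant /v/ (voiced) → -ik → *zevik*.

omimikfu, zevik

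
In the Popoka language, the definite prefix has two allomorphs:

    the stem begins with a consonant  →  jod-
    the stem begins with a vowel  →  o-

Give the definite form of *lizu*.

jodlizu

Since the first sound of *lizu* is /l/ (a consonant), it takes jod-, giving *jodlizu*.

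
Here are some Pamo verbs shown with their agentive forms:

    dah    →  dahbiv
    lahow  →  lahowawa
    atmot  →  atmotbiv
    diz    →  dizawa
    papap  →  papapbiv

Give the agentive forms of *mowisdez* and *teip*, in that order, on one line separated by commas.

The pattern is voicing of the final consonant: -biv when the stem ends in a voiceless consonant (*dah*, *atmot*, *papap*); -awa when the stem ends in a voiced consonant (*lahow*, *diz*).
Since the final consonant of *mowisdez* is /z/ (voiced), it takes -awa, giving *mowisdezawa*.
The final consonant of *teip* is /p/, which is voiceless, so the suffix is -biv, giving *teipbiv*.

mowisdezawa, teipbiv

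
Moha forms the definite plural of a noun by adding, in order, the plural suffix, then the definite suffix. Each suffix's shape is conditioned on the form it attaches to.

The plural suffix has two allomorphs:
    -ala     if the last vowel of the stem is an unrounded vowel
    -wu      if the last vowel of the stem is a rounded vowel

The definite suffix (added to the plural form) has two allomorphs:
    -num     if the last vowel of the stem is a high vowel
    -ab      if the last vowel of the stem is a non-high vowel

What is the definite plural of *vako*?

vakowunum

*vako* — last vowel /o/ (a rounded vowel) → -wu → *vakowu*.
The plural form *vakowu*: last vowel = /u/, a high vowel → -num → *vakowunum*.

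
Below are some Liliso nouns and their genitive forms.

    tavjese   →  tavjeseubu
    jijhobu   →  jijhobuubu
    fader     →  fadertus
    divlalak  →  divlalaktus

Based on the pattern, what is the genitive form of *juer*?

Looking at the final sound of each stem: -tus when the stem ends in a consonant (*fader*, *divlalak*); -ubu when the stem ends in a vowel (*tavjese*, *jijhobu*).
*juer* — final sound /r/ (a consonant) → -tus → *juertus*.

juertus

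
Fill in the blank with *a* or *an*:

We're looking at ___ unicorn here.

a

The indefinite article is chosen by the initial *sound* of the following word, not its spelling.
*unicorn* begins with the sound /juː/ (u pronounced /juː/) — a consonant sound.
So the article is *a*: We're looking at a unicorn here.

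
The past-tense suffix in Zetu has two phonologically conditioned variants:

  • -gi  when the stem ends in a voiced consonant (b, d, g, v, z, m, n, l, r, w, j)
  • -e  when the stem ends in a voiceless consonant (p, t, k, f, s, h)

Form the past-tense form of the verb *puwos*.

*puwos* — final consonant /s/ (voiceless) → -e → *puwose*.

puwose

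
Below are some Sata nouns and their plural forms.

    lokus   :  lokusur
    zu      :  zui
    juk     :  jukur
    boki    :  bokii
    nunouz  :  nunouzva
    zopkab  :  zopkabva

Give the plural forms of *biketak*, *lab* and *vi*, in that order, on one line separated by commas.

Looking at the final sound of each stem: -ur when the stem ends in a voiceless consonant (*lokus*, *juk*); -va when the stem ends in a voiced consonant (*nunouz*, *zopkab*); -i when the stem ends in a vowel (*zu*, *boki*).
*biketak*: final sound = /k/, a voiceless consonant → -ur → *biketakur*.
The final sound of *lab* is /b/, which is a voiced consonant, so the suffix is -va, giving *labva*.
The final sound of *vi* is /i/, which is a vowel, so the suffix is -i, giving *vii*.

biketakur, labva, vii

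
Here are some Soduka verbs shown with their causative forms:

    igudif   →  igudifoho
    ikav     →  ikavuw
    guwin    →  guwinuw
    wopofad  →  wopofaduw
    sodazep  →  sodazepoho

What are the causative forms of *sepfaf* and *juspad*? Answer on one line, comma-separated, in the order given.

sepfafoho, juspaduw

Looking at the final consonant of each stem: -oho when the stem ends in a voiceless consonant (*igudif*, *sodazep*); -uw when the stem ends in a voiced consonant (*ikav*, *guwin*, *wopofad*).
*sepfaf*: final consonant = /f/, voiceless → -oho → *sepfafoho*.
*juspad* — final consonant /d/ (voiced) → -uw → *juspaduw*.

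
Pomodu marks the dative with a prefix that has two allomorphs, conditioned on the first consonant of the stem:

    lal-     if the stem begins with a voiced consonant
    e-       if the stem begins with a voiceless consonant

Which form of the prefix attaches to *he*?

e-

*he*: first consonant = /h/, voiceless → e-.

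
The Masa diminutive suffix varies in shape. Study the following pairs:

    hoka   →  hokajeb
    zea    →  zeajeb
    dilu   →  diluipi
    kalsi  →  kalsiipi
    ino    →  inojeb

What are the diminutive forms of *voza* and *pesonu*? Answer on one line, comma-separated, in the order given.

The alternation tracks the last vowel of the stem — -ipi when the last vowel of the stem is a high vowel (*dilu*, *kalsi*); -jeb when the last vowel of the stem is a non-high vowel (*hoka*, *zea*, *ino*).
The last vowel of *voza* is /a/, which is a non-high vowel, so the suffix is -jeb, giving *vozajeb*.
Since the last vowel of *pesonu* is /u/ (a high vowel), it takes -ipi, giving *pesonuipi*.

vozajeb, pesonuipi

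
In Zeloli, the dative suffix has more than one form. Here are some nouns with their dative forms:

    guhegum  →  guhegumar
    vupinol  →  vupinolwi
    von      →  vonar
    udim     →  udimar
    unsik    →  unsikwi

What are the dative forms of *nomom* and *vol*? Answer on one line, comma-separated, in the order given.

Looking at the final consonant of each stem: -ar when the stem ends in a nasal (*guhegum*, *von*, *udim*); -wi when the stem ends in a non-nasal consonant (*vupinol*, *unsik*).
*nomom*: final consonant = /m/, a nasal → -ar → *nomomar*.
The final consonant of *vol* is /l/, which is non-nasal, so the suffix is -wi, giving *volwi*.

nomomar, volwi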